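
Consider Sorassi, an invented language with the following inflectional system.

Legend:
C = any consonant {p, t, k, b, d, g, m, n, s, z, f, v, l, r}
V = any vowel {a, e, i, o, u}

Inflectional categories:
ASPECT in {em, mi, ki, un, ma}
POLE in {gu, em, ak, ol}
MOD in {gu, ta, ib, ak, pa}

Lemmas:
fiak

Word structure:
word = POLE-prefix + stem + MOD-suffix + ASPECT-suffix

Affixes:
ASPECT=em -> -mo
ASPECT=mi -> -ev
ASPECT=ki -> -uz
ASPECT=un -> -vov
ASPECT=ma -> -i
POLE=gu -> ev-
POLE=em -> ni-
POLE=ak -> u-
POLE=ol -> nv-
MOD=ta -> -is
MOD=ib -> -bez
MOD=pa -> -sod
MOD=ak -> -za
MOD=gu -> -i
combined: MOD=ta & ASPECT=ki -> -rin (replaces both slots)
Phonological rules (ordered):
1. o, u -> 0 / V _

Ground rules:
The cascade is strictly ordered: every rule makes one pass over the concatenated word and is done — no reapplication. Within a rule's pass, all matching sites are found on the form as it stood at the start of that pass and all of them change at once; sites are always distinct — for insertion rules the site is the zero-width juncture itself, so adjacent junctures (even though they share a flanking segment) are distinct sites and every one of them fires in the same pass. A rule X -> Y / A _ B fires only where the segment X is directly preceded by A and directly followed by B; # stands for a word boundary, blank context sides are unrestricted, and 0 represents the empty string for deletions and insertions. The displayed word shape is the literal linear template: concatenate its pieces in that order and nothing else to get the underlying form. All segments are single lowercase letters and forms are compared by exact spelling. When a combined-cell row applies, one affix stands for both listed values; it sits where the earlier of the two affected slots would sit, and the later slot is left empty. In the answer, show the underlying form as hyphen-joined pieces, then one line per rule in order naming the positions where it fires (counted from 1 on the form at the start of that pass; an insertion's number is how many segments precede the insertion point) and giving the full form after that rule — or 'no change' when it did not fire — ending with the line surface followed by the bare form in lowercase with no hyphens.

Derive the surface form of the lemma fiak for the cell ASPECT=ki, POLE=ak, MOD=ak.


underlying: u-fiak-za-uz
1. o, u -> 0 / V _: fires at position(s) 8: ufiakzaz
surface: ufiakzaz


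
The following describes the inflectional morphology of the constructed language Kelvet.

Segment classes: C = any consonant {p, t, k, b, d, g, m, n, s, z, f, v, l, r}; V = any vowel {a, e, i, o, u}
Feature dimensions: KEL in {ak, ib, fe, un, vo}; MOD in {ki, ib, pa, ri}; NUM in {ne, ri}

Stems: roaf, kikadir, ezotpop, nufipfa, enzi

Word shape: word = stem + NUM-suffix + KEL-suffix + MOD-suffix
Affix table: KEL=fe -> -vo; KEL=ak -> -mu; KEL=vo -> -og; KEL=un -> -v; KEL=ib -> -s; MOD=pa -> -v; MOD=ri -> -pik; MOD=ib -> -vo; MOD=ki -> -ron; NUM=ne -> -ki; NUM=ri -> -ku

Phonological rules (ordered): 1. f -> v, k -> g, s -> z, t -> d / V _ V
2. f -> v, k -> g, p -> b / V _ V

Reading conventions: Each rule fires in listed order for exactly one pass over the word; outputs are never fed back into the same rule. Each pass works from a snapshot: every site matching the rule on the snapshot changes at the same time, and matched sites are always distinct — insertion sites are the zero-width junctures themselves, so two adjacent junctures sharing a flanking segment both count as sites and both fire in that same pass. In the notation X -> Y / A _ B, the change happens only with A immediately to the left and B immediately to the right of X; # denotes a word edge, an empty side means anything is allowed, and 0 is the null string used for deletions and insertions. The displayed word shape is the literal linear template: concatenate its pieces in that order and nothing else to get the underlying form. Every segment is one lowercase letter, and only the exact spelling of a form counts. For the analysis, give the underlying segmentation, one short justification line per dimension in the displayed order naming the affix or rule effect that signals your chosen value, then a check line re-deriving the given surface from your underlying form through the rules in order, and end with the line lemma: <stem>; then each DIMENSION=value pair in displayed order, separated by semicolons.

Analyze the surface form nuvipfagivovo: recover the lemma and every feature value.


underlying: nufipfa-ki-vo-vo
KEL=fe - signalled by the affix -vo
MOD=ib - signalled by the affix -vo
NUM=ne - signalled by the affix -ki
check: nufipfakivovo -> nuvipfagivovo -> nuvipfagivovo
lemma: nufipfa; KEL=fe; MOD=ib; NUM=ne


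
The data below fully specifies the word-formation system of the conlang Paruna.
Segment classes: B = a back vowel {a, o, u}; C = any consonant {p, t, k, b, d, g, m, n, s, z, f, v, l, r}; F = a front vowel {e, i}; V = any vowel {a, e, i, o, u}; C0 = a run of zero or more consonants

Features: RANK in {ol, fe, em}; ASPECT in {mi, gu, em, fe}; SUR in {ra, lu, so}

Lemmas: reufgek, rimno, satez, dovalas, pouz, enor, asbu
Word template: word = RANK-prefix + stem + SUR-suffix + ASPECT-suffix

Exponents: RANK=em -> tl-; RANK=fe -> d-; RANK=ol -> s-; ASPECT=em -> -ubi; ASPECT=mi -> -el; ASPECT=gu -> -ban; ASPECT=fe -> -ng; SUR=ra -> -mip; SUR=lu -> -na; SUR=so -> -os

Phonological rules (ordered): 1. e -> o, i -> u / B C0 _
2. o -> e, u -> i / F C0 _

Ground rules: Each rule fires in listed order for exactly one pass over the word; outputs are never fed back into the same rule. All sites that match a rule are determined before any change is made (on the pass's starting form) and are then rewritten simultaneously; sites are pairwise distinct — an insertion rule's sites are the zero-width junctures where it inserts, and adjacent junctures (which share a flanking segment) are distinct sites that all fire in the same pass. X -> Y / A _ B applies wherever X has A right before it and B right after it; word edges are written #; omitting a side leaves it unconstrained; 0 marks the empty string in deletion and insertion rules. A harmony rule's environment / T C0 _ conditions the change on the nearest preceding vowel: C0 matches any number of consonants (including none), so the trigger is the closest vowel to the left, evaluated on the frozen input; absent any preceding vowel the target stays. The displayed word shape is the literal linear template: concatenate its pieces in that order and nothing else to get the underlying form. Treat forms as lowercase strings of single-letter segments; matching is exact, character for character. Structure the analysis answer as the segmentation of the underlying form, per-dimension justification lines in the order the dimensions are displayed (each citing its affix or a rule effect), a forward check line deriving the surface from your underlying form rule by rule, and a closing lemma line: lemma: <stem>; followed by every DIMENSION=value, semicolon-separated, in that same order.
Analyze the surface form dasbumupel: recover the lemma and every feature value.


underlying: d-asbu-mip-el
RANK=fe - signalled by the affix d-
ASPECT=mi - signalled by the affix -el
SUR=ra - signalled by the affix -mip
check: dasbumipel -> dasbumupel -> dasbumupel
lemma: asbu; RANK=fe; ASPECT=mi; SUR=ra


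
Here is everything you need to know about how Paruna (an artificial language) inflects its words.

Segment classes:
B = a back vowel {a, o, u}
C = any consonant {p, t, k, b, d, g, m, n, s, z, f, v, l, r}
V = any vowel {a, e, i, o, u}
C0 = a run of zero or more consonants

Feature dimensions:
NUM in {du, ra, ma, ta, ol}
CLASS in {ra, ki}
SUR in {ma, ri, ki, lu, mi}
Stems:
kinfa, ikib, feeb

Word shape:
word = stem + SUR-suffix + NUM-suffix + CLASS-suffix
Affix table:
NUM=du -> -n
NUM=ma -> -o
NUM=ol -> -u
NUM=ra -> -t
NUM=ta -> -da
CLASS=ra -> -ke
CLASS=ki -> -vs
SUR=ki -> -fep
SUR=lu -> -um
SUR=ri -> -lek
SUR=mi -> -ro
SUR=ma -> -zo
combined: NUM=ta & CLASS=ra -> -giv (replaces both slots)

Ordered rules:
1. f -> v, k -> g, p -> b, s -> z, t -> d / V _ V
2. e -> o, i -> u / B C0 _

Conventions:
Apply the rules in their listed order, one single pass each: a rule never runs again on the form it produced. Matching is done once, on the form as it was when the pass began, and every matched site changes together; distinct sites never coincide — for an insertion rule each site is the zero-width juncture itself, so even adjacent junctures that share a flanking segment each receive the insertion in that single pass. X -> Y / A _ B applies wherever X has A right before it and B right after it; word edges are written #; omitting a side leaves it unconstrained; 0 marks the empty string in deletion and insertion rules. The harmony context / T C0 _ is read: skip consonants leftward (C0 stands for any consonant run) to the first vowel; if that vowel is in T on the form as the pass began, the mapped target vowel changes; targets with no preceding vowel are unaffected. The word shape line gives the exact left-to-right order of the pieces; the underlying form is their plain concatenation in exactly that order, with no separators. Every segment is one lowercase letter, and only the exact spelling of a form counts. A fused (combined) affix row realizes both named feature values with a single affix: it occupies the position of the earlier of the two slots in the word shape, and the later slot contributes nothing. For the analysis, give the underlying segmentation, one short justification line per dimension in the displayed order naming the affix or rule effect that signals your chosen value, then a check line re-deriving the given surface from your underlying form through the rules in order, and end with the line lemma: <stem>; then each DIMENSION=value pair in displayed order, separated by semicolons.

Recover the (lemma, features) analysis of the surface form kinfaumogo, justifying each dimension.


underlying: kinfa-um-o-ke
NUM=ma - signalled by the affix -o
CLASS=ra - signalled by the affix -ke
SUR=lu - signalled by the affix -um
check: kinfaumoke -> kinfaumoge -> kinfaumogo
lemma: kinfa; NUM=ma; CLASS=ra; SUR=lu


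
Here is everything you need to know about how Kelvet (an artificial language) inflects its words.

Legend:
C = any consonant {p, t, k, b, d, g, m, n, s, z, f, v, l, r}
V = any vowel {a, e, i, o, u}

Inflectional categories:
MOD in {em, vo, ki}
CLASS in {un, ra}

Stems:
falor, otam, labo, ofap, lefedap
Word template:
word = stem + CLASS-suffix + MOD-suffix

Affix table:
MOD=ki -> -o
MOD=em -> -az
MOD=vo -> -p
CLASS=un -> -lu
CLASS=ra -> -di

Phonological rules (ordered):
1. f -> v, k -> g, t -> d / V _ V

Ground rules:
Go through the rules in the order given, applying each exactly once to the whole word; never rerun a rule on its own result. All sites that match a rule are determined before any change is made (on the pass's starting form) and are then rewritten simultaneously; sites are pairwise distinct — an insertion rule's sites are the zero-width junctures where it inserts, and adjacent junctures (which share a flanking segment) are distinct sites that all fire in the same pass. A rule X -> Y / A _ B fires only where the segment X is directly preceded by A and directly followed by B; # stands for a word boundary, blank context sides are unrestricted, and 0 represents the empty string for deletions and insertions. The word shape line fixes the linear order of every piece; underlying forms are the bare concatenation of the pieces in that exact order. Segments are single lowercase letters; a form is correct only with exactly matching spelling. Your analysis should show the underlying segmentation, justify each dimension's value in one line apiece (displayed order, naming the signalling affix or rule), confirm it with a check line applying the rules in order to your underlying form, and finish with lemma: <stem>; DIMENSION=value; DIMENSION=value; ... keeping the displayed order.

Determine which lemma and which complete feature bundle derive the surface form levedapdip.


underlying: lefedap-di-p
MOD=vo - signalled by the affix -p
CLASS=ra - signalled by the affix -di
check: lefedapdip -> levedapdip
lemma: lefedap; MOD=vo; CLASS=ra


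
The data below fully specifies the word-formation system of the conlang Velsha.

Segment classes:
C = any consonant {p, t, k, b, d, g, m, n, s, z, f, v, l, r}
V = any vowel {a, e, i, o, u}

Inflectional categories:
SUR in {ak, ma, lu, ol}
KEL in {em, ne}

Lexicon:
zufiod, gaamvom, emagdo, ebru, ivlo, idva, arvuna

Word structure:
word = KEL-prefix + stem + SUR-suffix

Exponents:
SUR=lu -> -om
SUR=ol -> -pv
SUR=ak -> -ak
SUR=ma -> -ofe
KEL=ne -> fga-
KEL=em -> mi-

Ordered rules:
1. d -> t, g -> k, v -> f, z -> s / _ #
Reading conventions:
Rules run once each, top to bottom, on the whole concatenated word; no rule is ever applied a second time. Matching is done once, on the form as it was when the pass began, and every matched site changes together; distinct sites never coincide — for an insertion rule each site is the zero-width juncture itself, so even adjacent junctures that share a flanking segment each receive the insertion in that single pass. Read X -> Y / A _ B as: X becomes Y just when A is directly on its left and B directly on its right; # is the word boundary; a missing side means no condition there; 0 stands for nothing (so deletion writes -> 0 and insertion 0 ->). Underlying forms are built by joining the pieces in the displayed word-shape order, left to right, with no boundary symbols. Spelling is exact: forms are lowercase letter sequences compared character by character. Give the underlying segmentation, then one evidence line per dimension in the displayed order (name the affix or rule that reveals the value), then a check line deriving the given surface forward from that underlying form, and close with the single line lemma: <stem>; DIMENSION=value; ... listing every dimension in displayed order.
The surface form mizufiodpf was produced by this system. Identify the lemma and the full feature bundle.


underlying: mi-zufiod-pv
SUR=ol - signalled by the affix -pv
KEL=em - signalled by the affix mi-
check: mizufiodpv -> mizufiodpf
lemma: zufiod; SUR=ol; KEL=em


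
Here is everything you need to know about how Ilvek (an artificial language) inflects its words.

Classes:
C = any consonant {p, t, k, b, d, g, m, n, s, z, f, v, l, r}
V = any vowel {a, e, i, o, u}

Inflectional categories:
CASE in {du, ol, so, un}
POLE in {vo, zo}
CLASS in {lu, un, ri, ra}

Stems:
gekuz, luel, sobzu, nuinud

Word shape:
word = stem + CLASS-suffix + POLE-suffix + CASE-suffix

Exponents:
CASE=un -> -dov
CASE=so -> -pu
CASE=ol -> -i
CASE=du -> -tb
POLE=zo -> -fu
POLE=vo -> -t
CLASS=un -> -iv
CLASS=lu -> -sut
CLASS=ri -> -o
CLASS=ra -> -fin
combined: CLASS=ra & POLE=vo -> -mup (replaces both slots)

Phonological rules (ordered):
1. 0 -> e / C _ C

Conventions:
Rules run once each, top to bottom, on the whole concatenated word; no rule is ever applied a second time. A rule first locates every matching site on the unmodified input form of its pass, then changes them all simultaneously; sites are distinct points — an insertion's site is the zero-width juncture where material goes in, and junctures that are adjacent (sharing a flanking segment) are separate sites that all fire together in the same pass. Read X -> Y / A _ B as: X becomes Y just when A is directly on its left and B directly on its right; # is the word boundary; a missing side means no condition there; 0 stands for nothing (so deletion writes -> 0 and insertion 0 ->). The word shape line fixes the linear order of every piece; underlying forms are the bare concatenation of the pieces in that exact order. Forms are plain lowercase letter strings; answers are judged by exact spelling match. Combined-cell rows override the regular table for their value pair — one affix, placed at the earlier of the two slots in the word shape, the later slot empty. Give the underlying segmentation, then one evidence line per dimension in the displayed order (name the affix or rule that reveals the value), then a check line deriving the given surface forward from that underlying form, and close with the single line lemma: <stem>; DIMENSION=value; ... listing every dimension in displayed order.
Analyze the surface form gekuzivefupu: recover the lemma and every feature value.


underlying: gekuz-iv-fu-pu
CASE=so - signalled by the affix -pu
POLE=zo - signalled by the affix -fu
CLASS=un - signalled by the affix -iv
check: gekuzivfupu -> gekuzivefupu
lemma: gekuz; CASE=so; POLE=zo; CLASS=un


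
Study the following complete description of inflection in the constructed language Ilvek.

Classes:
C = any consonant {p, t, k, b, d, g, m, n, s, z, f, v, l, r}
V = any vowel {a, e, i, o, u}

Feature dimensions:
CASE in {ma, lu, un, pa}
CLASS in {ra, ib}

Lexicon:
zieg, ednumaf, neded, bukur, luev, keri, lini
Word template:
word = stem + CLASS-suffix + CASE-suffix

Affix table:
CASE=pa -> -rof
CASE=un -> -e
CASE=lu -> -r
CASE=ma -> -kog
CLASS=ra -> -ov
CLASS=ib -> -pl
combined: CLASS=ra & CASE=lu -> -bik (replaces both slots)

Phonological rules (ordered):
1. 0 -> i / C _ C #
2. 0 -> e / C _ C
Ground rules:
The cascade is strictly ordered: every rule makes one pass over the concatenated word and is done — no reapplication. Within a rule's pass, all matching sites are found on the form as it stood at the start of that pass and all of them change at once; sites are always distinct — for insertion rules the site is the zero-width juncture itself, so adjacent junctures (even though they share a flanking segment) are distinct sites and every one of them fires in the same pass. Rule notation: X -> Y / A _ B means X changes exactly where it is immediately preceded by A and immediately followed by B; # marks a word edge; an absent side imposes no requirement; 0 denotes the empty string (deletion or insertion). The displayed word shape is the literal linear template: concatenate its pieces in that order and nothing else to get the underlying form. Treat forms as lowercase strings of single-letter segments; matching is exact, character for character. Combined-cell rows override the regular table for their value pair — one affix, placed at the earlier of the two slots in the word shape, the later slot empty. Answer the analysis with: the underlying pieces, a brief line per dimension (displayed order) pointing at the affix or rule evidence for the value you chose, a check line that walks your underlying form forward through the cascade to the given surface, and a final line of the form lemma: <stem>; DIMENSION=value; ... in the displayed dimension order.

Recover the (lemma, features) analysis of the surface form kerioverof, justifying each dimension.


underlying: keri-ov-rof
CASE=pa - signalled by the affix -rof
CLASS=ra - signalled by the affix -ov
check: keriovrof -> keriovrof -> kerioverof
lemma: keri; CASE=pa; CLASS=ra


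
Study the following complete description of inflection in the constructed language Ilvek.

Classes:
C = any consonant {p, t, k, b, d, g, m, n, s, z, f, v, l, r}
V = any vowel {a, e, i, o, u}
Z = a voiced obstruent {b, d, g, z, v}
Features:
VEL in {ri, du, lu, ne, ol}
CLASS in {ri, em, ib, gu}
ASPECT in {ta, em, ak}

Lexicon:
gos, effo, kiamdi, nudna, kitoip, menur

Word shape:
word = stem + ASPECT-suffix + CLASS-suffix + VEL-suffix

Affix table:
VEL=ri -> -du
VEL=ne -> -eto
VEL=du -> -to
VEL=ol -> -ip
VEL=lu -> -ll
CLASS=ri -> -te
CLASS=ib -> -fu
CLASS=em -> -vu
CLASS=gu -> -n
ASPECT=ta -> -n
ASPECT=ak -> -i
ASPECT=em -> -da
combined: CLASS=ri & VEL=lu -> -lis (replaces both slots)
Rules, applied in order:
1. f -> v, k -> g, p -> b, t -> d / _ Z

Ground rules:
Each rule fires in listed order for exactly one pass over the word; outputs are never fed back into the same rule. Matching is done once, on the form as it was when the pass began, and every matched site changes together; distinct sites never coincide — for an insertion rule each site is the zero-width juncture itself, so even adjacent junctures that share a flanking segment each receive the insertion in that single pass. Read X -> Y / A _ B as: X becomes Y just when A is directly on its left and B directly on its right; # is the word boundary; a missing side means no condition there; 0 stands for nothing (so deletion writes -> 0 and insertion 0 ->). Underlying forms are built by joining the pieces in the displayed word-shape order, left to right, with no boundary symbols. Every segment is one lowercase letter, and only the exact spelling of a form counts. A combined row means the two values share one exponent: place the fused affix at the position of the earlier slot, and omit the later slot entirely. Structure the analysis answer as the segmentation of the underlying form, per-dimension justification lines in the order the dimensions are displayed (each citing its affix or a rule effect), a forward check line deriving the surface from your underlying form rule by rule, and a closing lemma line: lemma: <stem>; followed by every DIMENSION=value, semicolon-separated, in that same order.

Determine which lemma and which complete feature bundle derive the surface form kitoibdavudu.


underlying: kitoip-da-vu-du
VEL=ri - signalled by the affix -du
CLASS=em - signalled by the affix -vu
ASPECT=em - signalled by the affix -da
check: kitoipdavudu -> kitoibdavudu
lemma: kitoip; VEL=ri; CLASS=em; ASPECT=em


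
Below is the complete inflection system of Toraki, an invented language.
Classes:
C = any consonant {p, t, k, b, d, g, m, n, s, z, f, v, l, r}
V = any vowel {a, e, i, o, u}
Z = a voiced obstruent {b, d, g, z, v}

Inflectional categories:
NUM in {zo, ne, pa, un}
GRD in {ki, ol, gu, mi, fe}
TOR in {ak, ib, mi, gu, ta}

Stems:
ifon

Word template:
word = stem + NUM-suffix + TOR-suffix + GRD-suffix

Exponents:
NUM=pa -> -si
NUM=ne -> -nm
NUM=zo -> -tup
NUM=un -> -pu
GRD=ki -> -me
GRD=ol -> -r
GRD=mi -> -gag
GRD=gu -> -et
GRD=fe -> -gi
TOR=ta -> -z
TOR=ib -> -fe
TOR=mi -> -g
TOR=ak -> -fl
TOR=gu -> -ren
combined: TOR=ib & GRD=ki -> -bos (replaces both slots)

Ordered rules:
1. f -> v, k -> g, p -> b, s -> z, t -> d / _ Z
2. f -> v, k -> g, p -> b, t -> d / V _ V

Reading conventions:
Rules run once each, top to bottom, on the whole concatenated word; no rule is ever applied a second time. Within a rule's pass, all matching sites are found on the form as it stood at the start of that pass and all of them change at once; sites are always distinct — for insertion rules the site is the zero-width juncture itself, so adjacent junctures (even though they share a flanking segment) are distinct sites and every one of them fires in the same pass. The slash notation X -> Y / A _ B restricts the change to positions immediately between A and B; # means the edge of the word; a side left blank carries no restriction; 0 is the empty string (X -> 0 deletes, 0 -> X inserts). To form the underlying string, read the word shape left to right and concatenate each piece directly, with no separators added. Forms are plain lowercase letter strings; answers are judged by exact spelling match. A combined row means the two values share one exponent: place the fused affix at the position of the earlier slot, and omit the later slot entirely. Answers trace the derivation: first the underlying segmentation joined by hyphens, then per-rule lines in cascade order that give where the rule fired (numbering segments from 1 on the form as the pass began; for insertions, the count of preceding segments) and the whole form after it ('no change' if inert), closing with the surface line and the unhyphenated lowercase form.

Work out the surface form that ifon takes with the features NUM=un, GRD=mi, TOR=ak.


underlying: ifon-pu-fl-gag
1. f -> v, k -> g, p -> b, s -> z, t -> d / _ Z: no change
2. f -> v, k -> g, p -> b, t -> d / V _ V: fires at position(s) 2: ivonpuflgag
surface: ivonpuflgag


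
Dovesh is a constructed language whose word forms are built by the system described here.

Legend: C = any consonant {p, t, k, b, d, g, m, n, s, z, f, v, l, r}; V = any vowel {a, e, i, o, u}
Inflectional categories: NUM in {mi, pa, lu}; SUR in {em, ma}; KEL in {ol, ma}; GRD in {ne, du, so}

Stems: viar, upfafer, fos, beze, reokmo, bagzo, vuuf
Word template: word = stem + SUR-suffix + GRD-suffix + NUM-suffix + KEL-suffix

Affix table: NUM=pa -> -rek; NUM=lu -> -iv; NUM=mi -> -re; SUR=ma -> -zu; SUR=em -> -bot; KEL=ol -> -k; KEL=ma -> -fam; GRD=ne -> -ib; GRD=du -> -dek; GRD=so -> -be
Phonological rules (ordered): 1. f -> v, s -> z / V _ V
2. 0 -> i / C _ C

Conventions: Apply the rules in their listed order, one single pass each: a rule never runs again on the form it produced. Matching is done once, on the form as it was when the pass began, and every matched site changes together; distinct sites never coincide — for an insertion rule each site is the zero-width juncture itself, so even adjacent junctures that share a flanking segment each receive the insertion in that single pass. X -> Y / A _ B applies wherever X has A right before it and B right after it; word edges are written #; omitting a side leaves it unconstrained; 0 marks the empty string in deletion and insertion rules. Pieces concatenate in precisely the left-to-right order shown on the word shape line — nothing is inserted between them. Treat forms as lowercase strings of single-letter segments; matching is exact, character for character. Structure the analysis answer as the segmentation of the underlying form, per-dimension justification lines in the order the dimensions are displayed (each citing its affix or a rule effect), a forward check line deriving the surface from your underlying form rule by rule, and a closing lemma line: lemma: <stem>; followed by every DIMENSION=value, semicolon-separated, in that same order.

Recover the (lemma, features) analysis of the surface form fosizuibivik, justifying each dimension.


underlying: fos-zu-ib-iv-k
NUM=lu - signalled by the affix -iv
SUR=ma - signalled by the affix -zu
KEL=ol - signalled by the affix -k
GRD=ne - signalled by the affix -ib
check: foszuibivk -> foszuibivk -> fosizuibivik
lemma: fos; NUM=lu; SUR=ma; KEL=ol; GRD=ne


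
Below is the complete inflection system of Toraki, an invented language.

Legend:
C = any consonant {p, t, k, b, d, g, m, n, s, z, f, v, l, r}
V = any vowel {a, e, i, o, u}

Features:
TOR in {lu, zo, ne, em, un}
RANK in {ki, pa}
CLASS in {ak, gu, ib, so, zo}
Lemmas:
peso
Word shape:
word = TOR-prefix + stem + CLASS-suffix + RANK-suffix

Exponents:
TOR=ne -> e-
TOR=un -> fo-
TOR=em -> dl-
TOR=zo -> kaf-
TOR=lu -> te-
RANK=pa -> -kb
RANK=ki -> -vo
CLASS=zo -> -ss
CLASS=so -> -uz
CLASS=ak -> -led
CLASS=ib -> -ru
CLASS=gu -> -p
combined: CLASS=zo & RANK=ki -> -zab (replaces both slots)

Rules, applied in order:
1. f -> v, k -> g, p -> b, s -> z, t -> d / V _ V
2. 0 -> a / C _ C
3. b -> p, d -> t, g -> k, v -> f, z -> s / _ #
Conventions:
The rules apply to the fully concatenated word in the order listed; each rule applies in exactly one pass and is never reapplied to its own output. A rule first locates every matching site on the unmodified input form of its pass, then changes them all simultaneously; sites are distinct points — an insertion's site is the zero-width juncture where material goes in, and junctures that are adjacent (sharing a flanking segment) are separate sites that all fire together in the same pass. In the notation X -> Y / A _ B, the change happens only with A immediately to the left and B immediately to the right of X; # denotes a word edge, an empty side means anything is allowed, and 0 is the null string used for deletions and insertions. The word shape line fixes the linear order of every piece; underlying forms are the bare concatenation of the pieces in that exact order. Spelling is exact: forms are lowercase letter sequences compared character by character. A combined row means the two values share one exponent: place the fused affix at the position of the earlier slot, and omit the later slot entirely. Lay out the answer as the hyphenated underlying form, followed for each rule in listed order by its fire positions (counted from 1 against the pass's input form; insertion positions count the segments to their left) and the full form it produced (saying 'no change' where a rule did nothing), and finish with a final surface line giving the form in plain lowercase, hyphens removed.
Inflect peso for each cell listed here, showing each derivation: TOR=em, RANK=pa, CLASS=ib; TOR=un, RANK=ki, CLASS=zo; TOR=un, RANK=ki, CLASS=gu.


cell TOR=em, RANK=pa, CLASS=ib:
underlying: dl-peso-ru-kb
1. f -> v, k -> g, p -> b, s -> z, t -> d / V _ V: fires at position(s) 5: dlpezorukb
2. 0 -> a / C _ C: inserts after position(s) 1, 2, 9: dalapezorukab
3. b -> p, d -> t, g -> k, v -> f, z -> s / _ #: fires at position(s) 13: dalapezorukap
surface: dalapezorukap

cell TOR=un, RANK=ki, CLASS=zo:
underlying: fo-peso-zab
1. f -> v, k -> g, p -> b, s -> z, t -> d / V _ V: fires at position(s) 3, 5: fobezozab
2. 0 -> a / C _ C: no change
3. b -> p, d -> t, g -> k, v -> f, z -> s / _ #: fires at position(s) 9: fobezozap
surface: fobezozap

cell TOR=un, RANK=ki, CLASS=gu:
underlying: fo-peso-p-vo
1. f -> v, k -> g, p -> b, s -> z, t -> d / V _ V: fires at position(s) 3, 5: fobezopvo
2. 0 -> a / C _ C: inserts after position(s) 7: fobezopavo
3. b -> p, d -> t, g -> k, v -> f, z -> s / _ #: no change
surface: fobezopavo


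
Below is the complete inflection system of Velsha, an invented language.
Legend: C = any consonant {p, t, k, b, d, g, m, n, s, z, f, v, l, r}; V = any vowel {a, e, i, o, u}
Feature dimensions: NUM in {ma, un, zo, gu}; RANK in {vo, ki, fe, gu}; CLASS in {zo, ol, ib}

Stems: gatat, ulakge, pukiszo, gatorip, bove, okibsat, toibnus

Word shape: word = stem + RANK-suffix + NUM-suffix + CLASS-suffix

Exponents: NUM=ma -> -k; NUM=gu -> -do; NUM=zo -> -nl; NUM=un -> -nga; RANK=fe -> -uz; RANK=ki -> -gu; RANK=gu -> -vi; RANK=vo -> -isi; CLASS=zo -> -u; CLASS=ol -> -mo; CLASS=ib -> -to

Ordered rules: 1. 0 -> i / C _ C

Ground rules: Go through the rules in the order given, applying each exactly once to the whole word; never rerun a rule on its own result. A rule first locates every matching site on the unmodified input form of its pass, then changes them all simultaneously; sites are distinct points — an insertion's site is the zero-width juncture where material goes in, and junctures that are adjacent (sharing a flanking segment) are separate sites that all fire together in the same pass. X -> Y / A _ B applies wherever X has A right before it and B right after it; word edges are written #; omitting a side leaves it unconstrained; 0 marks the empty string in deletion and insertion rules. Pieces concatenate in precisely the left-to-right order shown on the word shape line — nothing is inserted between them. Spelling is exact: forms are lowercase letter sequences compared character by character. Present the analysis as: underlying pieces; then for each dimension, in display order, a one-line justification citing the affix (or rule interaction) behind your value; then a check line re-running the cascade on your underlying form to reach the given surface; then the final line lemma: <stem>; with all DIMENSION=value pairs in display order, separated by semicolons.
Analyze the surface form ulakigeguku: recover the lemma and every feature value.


underlying: ulakge-gu-k-u
NUM=ma - signalled by the affix -k
RANK=ki - signalled by the affix -gu
CLASS=zo - signalled by the affix -u
check: ulakgeguku -> ulakigeguku
lemma: ulakge; NUM=ma; RANK=ki; CLASS=zo


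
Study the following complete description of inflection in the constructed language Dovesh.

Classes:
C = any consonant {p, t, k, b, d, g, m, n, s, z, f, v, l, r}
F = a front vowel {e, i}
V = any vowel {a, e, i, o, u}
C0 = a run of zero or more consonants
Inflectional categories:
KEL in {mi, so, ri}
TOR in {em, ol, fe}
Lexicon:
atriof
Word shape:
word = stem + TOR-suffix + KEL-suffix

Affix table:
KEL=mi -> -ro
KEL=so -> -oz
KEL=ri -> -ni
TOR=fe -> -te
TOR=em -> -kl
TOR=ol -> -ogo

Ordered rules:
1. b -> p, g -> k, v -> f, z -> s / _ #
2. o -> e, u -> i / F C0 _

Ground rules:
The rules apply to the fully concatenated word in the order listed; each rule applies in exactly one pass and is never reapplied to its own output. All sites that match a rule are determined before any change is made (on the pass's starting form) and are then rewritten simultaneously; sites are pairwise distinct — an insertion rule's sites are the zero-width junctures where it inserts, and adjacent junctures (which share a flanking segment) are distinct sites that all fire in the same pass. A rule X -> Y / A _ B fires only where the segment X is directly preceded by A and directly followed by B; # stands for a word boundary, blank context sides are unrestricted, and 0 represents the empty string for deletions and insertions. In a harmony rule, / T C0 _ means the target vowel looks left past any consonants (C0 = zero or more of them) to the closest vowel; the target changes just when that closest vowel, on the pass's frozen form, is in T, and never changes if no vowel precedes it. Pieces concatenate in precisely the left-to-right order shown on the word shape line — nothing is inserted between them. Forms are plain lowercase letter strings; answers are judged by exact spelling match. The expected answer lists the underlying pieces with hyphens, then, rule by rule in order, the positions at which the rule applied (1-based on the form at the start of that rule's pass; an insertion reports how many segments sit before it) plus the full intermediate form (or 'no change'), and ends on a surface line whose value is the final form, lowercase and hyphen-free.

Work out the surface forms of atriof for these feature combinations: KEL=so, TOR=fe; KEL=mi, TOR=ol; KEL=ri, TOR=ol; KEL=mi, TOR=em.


cell KEL=so, TOR=fe:
underlying: atriof-te-oz
1. b -> p, g -> k, v -> f, z -> s / _ #: fires at position(s) 10: atriofteos
2. o -> e, u -> i / F C0 _: fires at position(s) 5, 9: atrieftees
surface: atrieftees

cell KEL=mi, TOR=ol:
underlying: atriof-ogo-ro
1. b -> p, g -> k, v -> f, z -> s / _ #: no change
2. o -> e, u -> i / F C0 _: fires at position(s) 5: atriefogoro
surface: atriefogoro

cell KEL=ri, TOR=ol:
underlying: atriof-ogo-ni
1. b -> p, g -> k, v -> f, z -> s / _ #: no change
2. o -> e, u -> i / F C0 _: fires at position(s) 5: atriefogoni
surface: atriefogoni

cell KEL=mi, TOR=em:
underlying: atriof-kl-ro
1. b -> p, g -> k, v -> f, z -> s / _ #: no change
2. o -> e, u -> i / F C0 _: fires at position(s) 5: atriefklro
surface: atriefklro


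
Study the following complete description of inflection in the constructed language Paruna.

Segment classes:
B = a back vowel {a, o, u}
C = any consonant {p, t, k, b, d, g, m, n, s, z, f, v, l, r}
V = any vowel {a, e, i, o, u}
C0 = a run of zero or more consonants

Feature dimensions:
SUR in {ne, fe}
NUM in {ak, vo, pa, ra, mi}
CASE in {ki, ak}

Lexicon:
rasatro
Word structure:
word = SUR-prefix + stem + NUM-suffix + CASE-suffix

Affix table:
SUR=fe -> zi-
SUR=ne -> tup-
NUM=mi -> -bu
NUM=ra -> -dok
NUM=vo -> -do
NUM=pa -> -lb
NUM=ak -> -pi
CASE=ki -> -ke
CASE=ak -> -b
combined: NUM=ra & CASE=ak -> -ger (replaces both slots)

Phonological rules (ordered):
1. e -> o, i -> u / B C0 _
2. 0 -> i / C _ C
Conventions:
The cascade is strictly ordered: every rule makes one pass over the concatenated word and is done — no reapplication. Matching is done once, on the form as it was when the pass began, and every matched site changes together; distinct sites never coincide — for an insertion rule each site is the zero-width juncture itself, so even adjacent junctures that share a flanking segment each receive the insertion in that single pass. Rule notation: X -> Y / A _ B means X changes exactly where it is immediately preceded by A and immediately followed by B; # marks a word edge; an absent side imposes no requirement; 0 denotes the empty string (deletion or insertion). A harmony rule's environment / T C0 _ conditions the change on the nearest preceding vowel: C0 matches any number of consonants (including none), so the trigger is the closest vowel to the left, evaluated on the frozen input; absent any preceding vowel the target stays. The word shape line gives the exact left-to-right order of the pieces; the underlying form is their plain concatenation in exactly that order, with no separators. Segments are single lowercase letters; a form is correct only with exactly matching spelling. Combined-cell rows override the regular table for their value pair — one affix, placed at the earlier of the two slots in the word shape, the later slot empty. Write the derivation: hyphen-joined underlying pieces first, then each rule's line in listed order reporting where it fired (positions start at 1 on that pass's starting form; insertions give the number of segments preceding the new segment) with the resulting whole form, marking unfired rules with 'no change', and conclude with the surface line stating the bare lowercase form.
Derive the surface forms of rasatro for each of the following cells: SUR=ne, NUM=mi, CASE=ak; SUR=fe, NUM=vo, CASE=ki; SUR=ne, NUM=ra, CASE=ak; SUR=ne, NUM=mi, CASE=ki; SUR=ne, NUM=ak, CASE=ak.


cell SUR=ne, NUM=mi, CASE=ak:
underlying: tup-rasatro-bu-b
1. e -> o, i -> u / B C0 _: no change
2. 0 -> i / C _ C: inserts after position(s) 3, 8: tupirasatirobub
surface: tupirasatirobub

cell SUR=fe, NUM=vo, CASE=ki:
underlying: zi-rasatro-do-ke
1. e -> o, i -> u / B C0 _: fires at position(s) 13: zirasatrodoko
2. 0 -> i / C _ C: inserts after position(s) 7: zirasatirodoko
surface: zirasatirodoko

cell SUR=ne, NUM=ra, CASE=ak:
underlying: tup-rasatro-ger
1. e -> o, i -> u / B C0 _: fires at position(s) 12: tuprasatrogor
2. 0 -> i / C _ C: inserts after position(s) 3, 8: tupirasatirogor
surface: tupirasatirogor

cell SUR=ne, NUM=mi, CASE=ki:
underlying: tup-rasatro-bu-ke
1. e -> o, i -> u / B C0 _: fires at position(s) 14: tuprasatrobuko
2. 0 -> i / C _ C: inserts after position(s) 3, 8: tupirasatirobuko
surface: tupirasatirobuko

cell SUR=ne, NUM=ak, CASE=ak:
underlying: tup-rasatro-pi-b
1. e -> o, i -> u / B C0 _: fires at position(s) 12: tuprasatropub
2. 0 -> i / C _ C: inserts after position(s) 3, 8: tupirasatiropub
surface: tupirasatiropub


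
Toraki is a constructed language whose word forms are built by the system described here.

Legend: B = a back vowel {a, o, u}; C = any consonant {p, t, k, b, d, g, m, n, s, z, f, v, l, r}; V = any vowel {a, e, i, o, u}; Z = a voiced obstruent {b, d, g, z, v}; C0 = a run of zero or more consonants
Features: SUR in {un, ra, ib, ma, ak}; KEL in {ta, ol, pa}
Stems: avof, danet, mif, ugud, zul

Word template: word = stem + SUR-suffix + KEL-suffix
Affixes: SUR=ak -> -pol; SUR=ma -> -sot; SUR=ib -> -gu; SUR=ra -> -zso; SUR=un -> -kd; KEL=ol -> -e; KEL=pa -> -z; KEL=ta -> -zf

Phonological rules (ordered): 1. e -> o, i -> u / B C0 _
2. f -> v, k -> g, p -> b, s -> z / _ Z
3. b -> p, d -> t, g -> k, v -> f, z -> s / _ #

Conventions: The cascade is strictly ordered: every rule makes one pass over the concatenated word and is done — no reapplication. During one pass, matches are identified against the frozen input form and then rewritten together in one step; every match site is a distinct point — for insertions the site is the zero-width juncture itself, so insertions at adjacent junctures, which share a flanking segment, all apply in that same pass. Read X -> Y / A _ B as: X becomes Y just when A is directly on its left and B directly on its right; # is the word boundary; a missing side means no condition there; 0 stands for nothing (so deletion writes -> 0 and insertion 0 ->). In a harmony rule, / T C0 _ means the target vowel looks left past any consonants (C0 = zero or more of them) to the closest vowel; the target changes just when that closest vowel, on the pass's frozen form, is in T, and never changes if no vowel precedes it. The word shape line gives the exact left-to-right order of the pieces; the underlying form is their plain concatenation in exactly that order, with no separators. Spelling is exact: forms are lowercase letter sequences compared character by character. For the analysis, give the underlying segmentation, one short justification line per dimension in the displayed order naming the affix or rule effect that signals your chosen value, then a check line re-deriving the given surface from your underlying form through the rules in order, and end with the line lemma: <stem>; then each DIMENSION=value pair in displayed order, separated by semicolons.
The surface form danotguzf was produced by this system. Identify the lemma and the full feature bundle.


underlying: danet-gu-zf
SUR=ib - signalled by the affix -gu
KEL=ta - signalled by the affix -zf
check: danetguzf -> danotguzf -> danotguzf -> danotguzf
lemma: danet; SUR=ib; KEL=ta
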